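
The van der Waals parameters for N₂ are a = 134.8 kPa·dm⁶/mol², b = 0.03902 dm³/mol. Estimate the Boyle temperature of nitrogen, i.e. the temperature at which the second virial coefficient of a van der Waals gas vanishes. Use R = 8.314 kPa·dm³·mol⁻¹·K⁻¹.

For a van der Waals gas the second virial coefficient B₂ = b − a/(RT) vanishes at T_B = a/(Rb).
T_B = 134.8/(8.314×0.03902) = 134.8/0.32441 = 415.5 K

T_B ≈ 415.5 K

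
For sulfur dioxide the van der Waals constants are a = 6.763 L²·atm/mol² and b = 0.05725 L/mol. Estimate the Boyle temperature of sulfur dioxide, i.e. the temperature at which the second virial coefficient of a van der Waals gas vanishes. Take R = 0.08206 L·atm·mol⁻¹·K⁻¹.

T_B ≈ 1440 K

For a van der Waals gas the second virial coefficient B₂ = b − a/(RT) vanishes at T_B = a/(Rb).
T_B = 6.763/(0.08206×0.05725) = 6.763/0.0046979 = 1440 K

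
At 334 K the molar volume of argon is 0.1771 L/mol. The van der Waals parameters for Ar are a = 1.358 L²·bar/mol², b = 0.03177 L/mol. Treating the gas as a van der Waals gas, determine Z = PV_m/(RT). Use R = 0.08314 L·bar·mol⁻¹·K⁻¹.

Z ≈ 0.9425

P = RT/(V_m − b) − a/V_m² = (0.08314)(334)/(0.1771 − 0.03177) − 1.358/(0.1771)²
  = 27.769/0.14533 − 43.297 = 191.08 − 43.297 = 147.78 bar
Z = PV_m/(RT) = (147.78)(0.1771)/((0.08314)(334)) = 26.172/27.769 = 0.9425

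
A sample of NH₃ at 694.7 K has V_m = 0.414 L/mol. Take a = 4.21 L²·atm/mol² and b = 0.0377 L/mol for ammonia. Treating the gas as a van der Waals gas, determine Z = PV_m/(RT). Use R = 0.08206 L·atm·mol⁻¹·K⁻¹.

Z ≈ 0.9218

P = RT/(V_m − b) − a/V_m² = (0.08206)(694.7)/(0.414 − 0.0377) − 4.21/(0.414)²
  = 57.007/0.37630 − 24.563 = 151.49 − 24.563 = 126.93 atm
Z = PV_m/(RT) = (126.93)(0.414)/((0.08206)(694.7)) = 52.549/57.007 = 0.9218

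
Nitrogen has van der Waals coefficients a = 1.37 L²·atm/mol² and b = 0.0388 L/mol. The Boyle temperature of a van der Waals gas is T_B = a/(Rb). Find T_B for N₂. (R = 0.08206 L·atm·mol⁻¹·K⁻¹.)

T_B ≈ 430.3 K

For a van der Waals gas the second virial coefficient B₂ = b − a/(RT) vanishes at T_B = a/(Rb).
T_B = 1.37/(0.08206×0.0388) = 1.37/0.0031839 = 430.3 K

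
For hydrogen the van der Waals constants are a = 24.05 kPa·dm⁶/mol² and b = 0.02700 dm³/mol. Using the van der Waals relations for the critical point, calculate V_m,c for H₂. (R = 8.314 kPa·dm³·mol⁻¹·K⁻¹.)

V_m,c ≈ 0.08100 dm³/mol

For a van der Waals gas, V_m,c = 3b.
V_m,c = 3×0.02700 = 0.08100 dm³/mol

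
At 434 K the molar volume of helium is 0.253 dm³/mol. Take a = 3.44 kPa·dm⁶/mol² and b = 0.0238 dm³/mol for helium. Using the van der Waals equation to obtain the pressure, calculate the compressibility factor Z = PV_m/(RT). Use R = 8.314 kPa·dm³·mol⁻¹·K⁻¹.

Z ≈ 1.100

P = RT/(V_m − b) − a/V_m² = (8.314)(434)/(0.253 − 0.0238) − 3.44/(0.253)²
  = 3608.3/0.22920 − 53.742 = 15743 − 53.742 = 15689 kPa
Z = PV_m/(RT) = (15689)(0.253)/((8.314)(434)) = 3969.3/3608.3 = 1.100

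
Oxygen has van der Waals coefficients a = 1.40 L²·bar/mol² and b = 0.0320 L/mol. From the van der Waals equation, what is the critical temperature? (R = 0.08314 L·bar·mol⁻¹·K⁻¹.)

T_c ≈ 155.9 K

For a van der Waals gas, T_c = 8a/(27Rb).
T_c = 8×1.40/(27×0.08314×0.0320) = 11.200/0.071833 = 155.9 K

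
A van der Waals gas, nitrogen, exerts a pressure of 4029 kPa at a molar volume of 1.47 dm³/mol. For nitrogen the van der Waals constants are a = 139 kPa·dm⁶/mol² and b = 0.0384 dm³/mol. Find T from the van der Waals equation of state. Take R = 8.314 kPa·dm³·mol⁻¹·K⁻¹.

T = (P + a/V_m²)(V_m − b)/R
P + a/V_m² = 4029 + 139/(1.47)² = 4093.3 kPa
V_m − b = 1.47 − 0.0384 = 1.4316 dm³/mol
T = (4093.3)(1.4316)/8.314 = 704.8 K

T ≈ 704.8 K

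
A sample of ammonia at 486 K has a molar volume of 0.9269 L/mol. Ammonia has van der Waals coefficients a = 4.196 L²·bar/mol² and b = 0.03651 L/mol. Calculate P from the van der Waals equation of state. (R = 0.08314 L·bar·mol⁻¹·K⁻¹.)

P = RT/(V_m − b) − a/V_m²
RT/(V_m − b) = (0.08314)(486)/(0.9269 − 0.03651) = 40.406/0.89039 = 45.380 bar
a/V_m² = 4.196/(0.9269)² = 4.8839 bar
P = 45.380 − 4.8839 = 40.50 bar

P ≈ 40.50 bar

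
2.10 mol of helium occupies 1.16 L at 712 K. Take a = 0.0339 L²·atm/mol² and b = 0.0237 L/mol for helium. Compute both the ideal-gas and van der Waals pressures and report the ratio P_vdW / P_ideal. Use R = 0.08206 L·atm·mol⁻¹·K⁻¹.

P_vdW / P_ideal ≈ 1.044

Ideal: P_ideal = nRT/V = (2.10)(0.08206)(712)/1.16 = 105.773 atm
vdW: P = nRT/(V − nb) − a n²/V² = 122.696/1.11023 − 0.149499/1.34560 = 110.514 − 0.111102 = 110.403 atm
Ratio = 110.403/105.773 = 1.044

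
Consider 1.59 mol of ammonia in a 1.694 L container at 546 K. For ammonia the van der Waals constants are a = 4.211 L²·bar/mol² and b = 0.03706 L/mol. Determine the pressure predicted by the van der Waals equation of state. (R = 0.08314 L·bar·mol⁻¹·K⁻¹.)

P ≈ 40.43 bar

P = nRT/(V − nb) − a n²/V²
nRT/(V − nb) = (1.59)(0.08314)(546)/(1.694 − 1.59×0.03706) = 72.177/1.6351 = 44.142 bar
a n²/V² = (4.211)(1.59)²/(1.694)² = 3.7098 bar
P = 44.142 − 3.7098 = 40.43 bar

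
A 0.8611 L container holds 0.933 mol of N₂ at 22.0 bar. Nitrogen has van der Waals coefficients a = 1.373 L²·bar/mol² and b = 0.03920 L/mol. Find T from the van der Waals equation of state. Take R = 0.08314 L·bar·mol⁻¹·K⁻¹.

T ≈ 251.0 K

T = (P + a n²/V²)(V − nb)/(nR)
P + a n²/V² = 22.0 + (1.373)(0.933)²/(0.8611)² = 23.612 bar
V − nb = 0.8611 − (0.933)(0.03920) = 0.82453 L
T = (23.612)(0.82453)/((0.933)(0.08314)) = 251.0 K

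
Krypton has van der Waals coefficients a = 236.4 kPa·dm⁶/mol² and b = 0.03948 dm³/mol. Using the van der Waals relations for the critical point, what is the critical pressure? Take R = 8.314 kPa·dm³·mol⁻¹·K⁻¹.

For a van der Waals gas, P_c = a/(27b²).
P_c = 236.4/(27×(0.03948)²) = 236.4/0.042084 = 5617 kPa

P_c ≈ 5617 kPa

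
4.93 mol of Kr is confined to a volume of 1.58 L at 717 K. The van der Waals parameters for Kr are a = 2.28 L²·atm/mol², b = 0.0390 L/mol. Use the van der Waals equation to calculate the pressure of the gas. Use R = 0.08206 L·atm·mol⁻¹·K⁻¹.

P ≈ 186.8 atm

P = nRT/(V − nb) − a n²/V²
nRT/(V − nb) = (4.93)(0.08206)(717)/(1.58 − 4.93×0.0390) = 290.07/1.3877 = 209.03 atm
a n²/V² = (2.28)(4.93)²/(1.58)² = 22.198 atm
P = 209.03 − 22.198 = 186.8 atm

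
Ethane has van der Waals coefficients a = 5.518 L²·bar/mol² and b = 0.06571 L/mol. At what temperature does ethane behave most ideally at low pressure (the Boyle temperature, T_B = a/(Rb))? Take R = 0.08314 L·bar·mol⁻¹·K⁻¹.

T_B ≈ 1010 K

For a van der Waals gas the second virial coefficient B₂ = b − a/(RT) vanishes at T_B = a/(Rb).
T_B = 5.518/(0.08314×0.06571) = 5.518/0.0054631 = 1010 K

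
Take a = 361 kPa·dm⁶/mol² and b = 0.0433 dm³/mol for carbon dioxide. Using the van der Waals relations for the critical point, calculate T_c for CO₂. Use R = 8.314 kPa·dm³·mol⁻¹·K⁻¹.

T_c ≈ 297.1 K

For a van der Waals gas, T_c = 8a/(27Rb).
T_c = 8×361/(27×8.314×0.0433) = 2888.0/9.7199 = 297.1 K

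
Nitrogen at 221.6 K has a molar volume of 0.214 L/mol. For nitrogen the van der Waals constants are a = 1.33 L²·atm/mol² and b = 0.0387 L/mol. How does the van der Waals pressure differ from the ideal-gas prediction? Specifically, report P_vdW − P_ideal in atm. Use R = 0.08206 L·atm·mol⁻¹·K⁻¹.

Ideal: P_ideal = RT/V_m = (0.08206)(221.6)/0.214 = 84.9743 atm
vdW: P = RT/(V_m − b) − a/V_m² = 18.1845/0.175300 − 1.33/0.0457960 = 103.734 − 29.0418 = 74.692 atm
ΔP = 74.692 − 84.9743 = -10.28 atm

ΔP ≈ -10.28 atm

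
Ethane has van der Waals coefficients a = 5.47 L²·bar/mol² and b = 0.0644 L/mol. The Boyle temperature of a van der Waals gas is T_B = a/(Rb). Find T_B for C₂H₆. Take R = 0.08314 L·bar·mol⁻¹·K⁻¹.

T_B ≈ 1022 K

For a van der Waals gas the second virial coefficient B₂ = b − a/(RT) vanishes at T_B = a/(Rb).
T_B = 5.47/(0.08314×0.0644) = 5.47/0.0053542 = 1022 K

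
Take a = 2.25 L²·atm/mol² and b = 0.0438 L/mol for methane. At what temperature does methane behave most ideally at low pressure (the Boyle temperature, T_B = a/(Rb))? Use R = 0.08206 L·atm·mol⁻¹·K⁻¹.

For a van der Waals gas the second virial coefficient B₂ = b − a/(RT) vanishes at T_B = a/(Rb).
T_B = 2.25/(0.08206×0.0438) = 2.25/0.0035942 = 626.0 K

T_B ≈ 626.0 K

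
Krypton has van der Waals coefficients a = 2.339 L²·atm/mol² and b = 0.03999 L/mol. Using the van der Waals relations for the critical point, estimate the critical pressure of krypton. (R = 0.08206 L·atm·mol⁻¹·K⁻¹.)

P_c ≈ 54.17 atm

For a van der Waals gas, P_c = a/(27b²).
P_c = 2.339/(27×(0.03999)²) = 2.339/0.043178 = 54.17 atm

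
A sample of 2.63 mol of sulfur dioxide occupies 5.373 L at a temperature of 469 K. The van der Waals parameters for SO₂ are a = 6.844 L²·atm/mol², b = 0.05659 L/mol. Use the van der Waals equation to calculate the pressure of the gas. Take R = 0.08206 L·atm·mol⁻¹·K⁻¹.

P = nRT/(V − nb) − a n²/V²
nRT/(V − nb) = (2.63)(0.08206)(469)/(5.373 − 2.63×0.05659) = 101.22/5.2242 = 19.375 atm
a n²/V² = (6.844)(2.63)²/(5.373)² = 1.6398 atm
P = 19.375 − 1.6398 = 17.74 atm

P ≈ 17.74 atm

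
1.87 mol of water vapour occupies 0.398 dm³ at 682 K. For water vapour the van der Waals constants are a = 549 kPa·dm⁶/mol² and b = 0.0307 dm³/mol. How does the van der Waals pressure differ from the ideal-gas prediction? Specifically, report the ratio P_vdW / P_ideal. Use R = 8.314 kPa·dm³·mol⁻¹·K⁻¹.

P_vdW / P_ideal ≈ 0.7136

Ideal: P_ideal = nRT/V = (1.87)(8.314)(682)/0.398 = 26641.1 kPa
vdW: P = nRT/(V − nb) − a n²/V² = 10603.2/0.340591 − 1919.80/0.158404 = 31131.8 − 12119.6 = 19012.2 kPa
Ratio = 19012.2/26641.1 = 0.7136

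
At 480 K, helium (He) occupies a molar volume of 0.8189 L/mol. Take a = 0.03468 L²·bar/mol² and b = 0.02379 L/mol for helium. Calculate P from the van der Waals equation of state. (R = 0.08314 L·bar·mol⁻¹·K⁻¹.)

P ≈ 50.14 bar

P = RT/(V_m − b) − a/V_m²
RT/(V_m − b) = (0.08314)(480)/(0.8189 − 0.02379) = 39.907/0.79511 = 50.191 bar
a/V_m² = 0.03468/(0.8189)² = 0.051715 bar
P = 50.191 − 0.051715 = 50.14 bar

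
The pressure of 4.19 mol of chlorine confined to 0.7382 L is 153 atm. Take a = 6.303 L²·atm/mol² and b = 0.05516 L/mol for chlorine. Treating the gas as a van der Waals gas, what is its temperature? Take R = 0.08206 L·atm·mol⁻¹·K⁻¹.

T = (P + a n²/V²)(V − nb)/(nR)
P + a n²/V² = 153 + (6.303)(4.19)²/(0.7382)² = 356.06 atm
V − nb = 0.7382 − (4.19)(0.05516) = 0.50708 L
T = (356.06)(0.50708)/((4.19)(0.08206)) = 525.1 K

T ≈ 525.1 K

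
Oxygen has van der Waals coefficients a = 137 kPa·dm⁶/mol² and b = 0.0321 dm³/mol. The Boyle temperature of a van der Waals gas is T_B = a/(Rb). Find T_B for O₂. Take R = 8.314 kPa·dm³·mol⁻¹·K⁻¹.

For a van der Waals gas the second virial coefficient B₂ = b − a/(RT) vanishes at T_B = a/(Rb).
T_B = 137/(8.314×0.0321) = 137/0.26688 = 513.3 K

T_B ≈ 513.3 K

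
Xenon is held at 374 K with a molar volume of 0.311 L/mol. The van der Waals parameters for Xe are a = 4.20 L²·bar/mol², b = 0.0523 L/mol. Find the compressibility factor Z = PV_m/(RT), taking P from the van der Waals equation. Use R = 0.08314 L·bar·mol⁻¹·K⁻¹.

Z ≈ 0.7678

P = RT/(V_m − b) − a/V_m² = (0.08314)(374)/(0.311 − 0.0523) − 4.20/(0.311)²
  = 31.094/0.25870 − 43.424 = 120.19 − 43.424 = 76.77 bar
Z = PV_m/(RT) = (76.77)(0.311)/((0.08314)(374)) = 23.875/31.094 = 0.7678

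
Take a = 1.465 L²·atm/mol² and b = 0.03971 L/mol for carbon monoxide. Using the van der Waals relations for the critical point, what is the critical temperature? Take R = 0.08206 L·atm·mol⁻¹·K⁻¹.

For a van der Waals gas, T_c = 8a/(27Rb).
T_c = 8×1.465/(27×0.08206×0.03971) = 11.720/0.087982 = 133.2 K

T_c ≈ 133.2 K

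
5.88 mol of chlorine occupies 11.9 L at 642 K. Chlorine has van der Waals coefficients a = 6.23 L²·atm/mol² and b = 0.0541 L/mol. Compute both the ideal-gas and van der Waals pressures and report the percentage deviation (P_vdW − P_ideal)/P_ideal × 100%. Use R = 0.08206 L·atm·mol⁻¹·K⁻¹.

-3.10 %

Ideal: P_ideal = nRT/V = (5.88)(0.08206)(642)/11.9 = 26.0314 atm
vdW: P = nRT/(V − nb) − a n²/V² = 309.773/11.5819 − 215.399/141.610 = 26.7463 − 1.52107 = 25.2252 atm
% deviation = (25.2252 − 26.0314)/26.0314 × 100% = -3.10%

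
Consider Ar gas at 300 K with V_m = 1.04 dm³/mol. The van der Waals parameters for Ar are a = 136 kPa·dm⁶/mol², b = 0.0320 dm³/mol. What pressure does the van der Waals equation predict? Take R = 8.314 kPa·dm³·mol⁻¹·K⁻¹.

P ≈ 2349 kPa

P = RT/(V_m − b) − a/V_m²
RT/(V_m − b) = (8.314)(300)/(1.04 − 0.0320) = 2494.2/1.0080 = 2474.4 kPa
a/V_m² = 136/(1.04)² = 125.74 kPa
P = 2474.4 − 125.74 = 2349 kPa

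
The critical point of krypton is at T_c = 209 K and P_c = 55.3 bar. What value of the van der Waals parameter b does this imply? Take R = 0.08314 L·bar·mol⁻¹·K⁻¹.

b ≈ 0.03928 L/mol

From T_c = 8a/(27Rb) and P_c = a/(27b²): b = R T_c/(8 P_c).
b = (0.08314)(209)/(8×55.3) = 17.376/442.40 = 0.03928 L/mol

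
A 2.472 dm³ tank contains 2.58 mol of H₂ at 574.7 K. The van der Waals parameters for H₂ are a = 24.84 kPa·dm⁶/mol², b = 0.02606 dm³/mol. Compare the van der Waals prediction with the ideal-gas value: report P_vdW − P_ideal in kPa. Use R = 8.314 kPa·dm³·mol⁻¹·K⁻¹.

Ideal: P_ideal = nRT/V = (2.58)(8.314)(574.7)/2.472 = 4986.81 kPa
vdW: P = nRT/(V − nb) − a n²/V² = 12327.4/2.40477 − 165.345/6.11078 = 5126.23 − 27.0579 = 5099.17 kPa
ΔP = 5099.17 − 4986.81 = 112.4 kPa

ΔP ≈ 112.4 kPa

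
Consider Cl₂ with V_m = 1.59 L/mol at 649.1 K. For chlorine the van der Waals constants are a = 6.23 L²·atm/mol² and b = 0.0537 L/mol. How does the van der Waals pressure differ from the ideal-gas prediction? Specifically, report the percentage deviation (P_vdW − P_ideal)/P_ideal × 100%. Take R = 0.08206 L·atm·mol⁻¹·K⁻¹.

-3.86 %

Ideal: P_ideal = RT/V_m = (0.08206)(649.1)/1.59 = 33.5001 atm
vdW: P = RT/(V_m − b) − a/V_m² = 53.2651/1.53630 − 6.23/2.52810 = 34.6710 − 2.46430 = 32.2067 atm
% deviation = (32.2067 − 33.5001)/33.5001 × 100% = -3.86%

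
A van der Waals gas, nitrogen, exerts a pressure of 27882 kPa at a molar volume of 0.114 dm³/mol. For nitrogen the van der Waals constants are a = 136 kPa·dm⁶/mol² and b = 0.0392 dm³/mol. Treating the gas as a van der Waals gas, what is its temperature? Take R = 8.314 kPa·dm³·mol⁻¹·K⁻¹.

T ≈ 345.0 K

T = (P + a/V_m²)(V_m − b)/R
P + a/V_m² = 27882 + 136/(0.114)² = 38347 kPa
V_m − b = 0.114 − 0.0392 = 0.074800 dm³/mol
T = (38347)(0.074800)/8.314 = 345.0 K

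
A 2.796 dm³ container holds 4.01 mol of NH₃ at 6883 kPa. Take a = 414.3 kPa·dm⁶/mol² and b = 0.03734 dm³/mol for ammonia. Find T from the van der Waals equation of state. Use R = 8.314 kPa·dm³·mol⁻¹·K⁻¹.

T ≈ 614.0 K

T = (P + a n²/V²)(V − nb)/(nR)
P + a n²/V² = 6883 + (414.3)(4.01)²/(2.796)² = 7735.2 kPa
V − nb = 2.796 − (4.01)(0.03734) = 2.6463 dm³
T = (7735.2)(2.6463)/((4.01)(8.314)) = 614.0 K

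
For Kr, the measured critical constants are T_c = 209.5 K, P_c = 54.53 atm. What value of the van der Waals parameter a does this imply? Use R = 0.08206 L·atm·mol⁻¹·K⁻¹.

From T_c = 8a/(27Rb) and P_c = a/(27b²): a = 27 R² T_c²/(64 P_c).
a = 27×(0.08206)²×(209.5)²/(64×54.53) = 7979.9/3489.9 = 2.287 L²·atm/mol²

a ≈ 2.287 L²·atm/mol²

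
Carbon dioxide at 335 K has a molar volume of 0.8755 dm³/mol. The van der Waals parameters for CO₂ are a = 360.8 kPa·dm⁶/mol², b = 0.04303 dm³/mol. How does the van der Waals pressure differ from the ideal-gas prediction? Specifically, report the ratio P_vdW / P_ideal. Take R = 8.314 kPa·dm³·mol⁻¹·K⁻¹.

P_vdW / P_ideal ≈ 0.9037

Ideal: P_ideal = RT/V_m = (8.314)(335)/0.8755 = 3181.26 kPa
vdW: P = RT/(V_m − b) − a/V_m² = 2785.19/0.832470 − 360.8/0.766500 = 3345.69 − 470.711 = 2874.98 kPa
Ratio = 2874.98/3181.26 = 0.9037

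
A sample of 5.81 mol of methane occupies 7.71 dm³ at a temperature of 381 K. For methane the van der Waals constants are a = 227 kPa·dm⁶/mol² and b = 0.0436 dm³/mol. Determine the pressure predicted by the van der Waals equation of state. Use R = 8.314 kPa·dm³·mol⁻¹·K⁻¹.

P = nRT/(V − nb) − a n²/V²
nRT/(V − nb) = (5.81)(8.314)(381)/(7.71 − 5.81×0.0436) = 18404/7.4567 = 2468.1 kPa
a n²/V² = (227)(5.81)²/(7.71)² = 128.90 kPa
P = 2468.1 − 128.90 = 2339 kPa

P ≈ 2339 kPa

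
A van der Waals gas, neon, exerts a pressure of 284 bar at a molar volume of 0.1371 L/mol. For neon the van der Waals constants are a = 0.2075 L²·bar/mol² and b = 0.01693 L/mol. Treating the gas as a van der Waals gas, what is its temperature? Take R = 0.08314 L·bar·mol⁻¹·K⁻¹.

T = (P + a/V_m²)(V_m − b)/R
P + a/V_m² = 284 + 0.2075/(0.1371)² = 295.04 bar
V_m − b = 0.1371 − 0.01693 = 0.12017 L/mol
T = (295.04)(0.12017)/0.08314 = 426.4 K

T ≈ 426.4 K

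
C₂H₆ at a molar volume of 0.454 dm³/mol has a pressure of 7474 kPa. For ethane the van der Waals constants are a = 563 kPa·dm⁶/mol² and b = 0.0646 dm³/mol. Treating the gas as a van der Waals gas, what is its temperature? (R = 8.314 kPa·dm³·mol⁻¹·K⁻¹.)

T ≈ 478.0 K

T = (P + a/V_m²)(V_m − b)/R
P + a/V_m² = 7474 + 563/(0.454)² = 10205 kPa
V_m − b = 0.454 − 0.0646 = 0.38940 dm³/mol
T = (10205)(0.38940)/8.314 = 478.0 K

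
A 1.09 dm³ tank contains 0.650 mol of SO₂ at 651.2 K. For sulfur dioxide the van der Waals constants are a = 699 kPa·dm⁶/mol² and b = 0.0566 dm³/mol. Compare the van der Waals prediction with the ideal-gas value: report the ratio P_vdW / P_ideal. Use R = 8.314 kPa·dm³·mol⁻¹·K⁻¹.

Ideal: P_ideal = nRT/V = (0.650)(8.314)(651.2)/1.09 = 3228.58 kPa
vdW: P = nRT/(V − nb) − a n²/V² = 3519.15/1.05321 − 295.328/1.18810 = 3341.36 − 248.572 = 3092.79 kPa
Ratio = 3092.79/3228.58 = 0.9579

P_vdW / P_ideal ≈ 0.9579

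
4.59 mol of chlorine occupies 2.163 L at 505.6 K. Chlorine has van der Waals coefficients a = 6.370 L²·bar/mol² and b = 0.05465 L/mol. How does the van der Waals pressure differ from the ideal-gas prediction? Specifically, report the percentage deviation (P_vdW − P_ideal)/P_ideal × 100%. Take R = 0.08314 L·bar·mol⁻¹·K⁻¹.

-19.04 %

Ideal: P_ideal = nRT/V = (4.59)(0.08314)(505.6)/2.163 = 89.2017 bar
vdW: P = nRT/(V − nb) − a n²/V² = 192.943/1.91216 − 134.204/4.67857 = 100.903 − 28.6848 = 72.218 bar
% deviation = (72.218 − 89.2017)/89.2017 × 100% = -19.04%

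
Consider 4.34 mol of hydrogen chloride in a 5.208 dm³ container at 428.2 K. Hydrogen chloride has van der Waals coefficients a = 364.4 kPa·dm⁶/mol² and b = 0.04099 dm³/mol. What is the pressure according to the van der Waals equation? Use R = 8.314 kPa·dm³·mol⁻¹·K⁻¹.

P ≈ 2819 kPa

P = nRT/(V − nb) − a n²/V²
nRT/(V − nb) = (4.34)(8.314)(428.2)/(5.208 − 4.34×0.04099) = 15451/5.0301 = 3071.7 kPa
a n²/V² = (364.4)(4.34)²/(5.208)² = 253.06 kPa
P = 3071.7 − 253.06 = 2819 kPa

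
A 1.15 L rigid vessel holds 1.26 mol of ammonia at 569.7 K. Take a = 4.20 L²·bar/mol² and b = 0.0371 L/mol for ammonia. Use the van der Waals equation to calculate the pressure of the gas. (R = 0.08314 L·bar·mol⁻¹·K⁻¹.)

P ≈ 49.05 bar

P = nRT/(V − nb) − a n²/V²
nRT/(V − nb) = (1.26)(0.08314)(569.7)/(1.15 − 1.26×0.0371) = 59.680/1.1033 = 54.092 bar
a n²/V² = (4.20)(1.26)²/(1.15)² = 5.0419 bar
P = 54.092 − 5.0419 = 49.05 bar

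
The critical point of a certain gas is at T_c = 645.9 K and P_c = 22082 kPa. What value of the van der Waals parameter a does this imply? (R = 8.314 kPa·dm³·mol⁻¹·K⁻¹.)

From T_c = 8a/(27Rb) and P_c = a/(27b²): a = 27 R² T_c²/(64 P_c).
a = 27×(8.314)²×(645.9)²/(64×22082) = 778599954/1413248 = 550.9 kPa·dm⁶/mol²

a ≈ 550.9 kPa·dm⁶/mol²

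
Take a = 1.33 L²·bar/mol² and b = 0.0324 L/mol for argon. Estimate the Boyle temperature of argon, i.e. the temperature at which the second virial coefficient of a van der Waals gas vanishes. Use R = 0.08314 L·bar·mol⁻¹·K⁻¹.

T_B ≈ 493.7 K

For a van der Waals gas the second virial coefficient B₂ = b − a/(RT) vanishes at T_B = a/(Rb).
T_B = 1.33/(0.08314×0.0324) = 1.33/0.0026937 = 493.7 K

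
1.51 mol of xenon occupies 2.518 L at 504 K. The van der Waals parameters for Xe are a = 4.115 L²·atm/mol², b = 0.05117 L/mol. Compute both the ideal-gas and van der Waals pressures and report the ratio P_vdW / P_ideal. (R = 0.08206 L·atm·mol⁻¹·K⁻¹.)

P_vdW / P_ideal ≈ 0.9720

Ideal: P_ideal = nRT/V = (1.51)(0.08206)(504)/2.518 = 24.8018 atm
vdW: P = nRT/(V − nb) − a n²/V² = 62.4509/2.44073 − 9.38261/6.34032 = 25.5870 − 1.47983 = 24.1072 atm
Ratio = 24.1072/24.8018 = 0.9720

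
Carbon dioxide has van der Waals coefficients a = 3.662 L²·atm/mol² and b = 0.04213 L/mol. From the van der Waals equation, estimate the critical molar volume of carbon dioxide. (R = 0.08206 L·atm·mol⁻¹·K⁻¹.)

V_m,c ≈ 0.1264 L/mol

For a van der Waals gas, V_m,c = 3b.
V_m,c = 3×0.04213 = 0.1264 L/mol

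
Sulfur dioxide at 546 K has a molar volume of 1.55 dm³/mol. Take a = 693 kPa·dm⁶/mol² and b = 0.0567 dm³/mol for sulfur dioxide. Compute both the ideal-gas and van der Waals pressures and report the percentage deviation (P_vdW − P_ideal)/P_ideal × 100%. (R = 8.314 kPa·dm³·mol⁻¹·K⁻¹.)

Ideal: P_ideal = RT/V_m = (8.314)(546)/1.55 = 2928.67 kPa
vdW: P = RT/(V_m − b) − a/V_m² = 4539.44/1.49330 − 693/2.40250 = 3039.87 − 288.450 = 2751.42 kPa
% deviation = (2751.42 − 2928.67)/2928.67 × 100% = -6.05%

-6.05 %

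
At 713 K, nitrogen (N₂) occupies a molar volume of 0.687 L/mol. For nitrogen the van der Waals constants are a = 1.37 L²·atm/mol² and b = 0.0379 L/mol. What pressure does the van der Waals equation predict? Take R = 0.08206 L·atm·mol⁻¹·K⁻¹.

P ≈ 87.24 atm

P = RT/(V_m − b) − a/V_m²
RT/(V_m − b) = (0.08206)(713)/(0.687 − 0.0379) = 58.509/0.64910 = 90.139 atm
a/V_m² = 1.37/(0.687)² = 2.9027 atm
P = 90.139 − 2.9027 = 87.24 atm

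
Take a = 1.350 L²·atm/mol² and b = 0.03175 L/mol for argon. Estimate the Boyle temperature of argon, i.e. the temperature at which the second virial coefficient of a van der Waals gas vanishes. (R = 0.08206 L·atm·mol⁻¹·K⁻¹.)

T_B ≈ 518.2 K

For a van der Waals gas the second virial coefficient B₂ = b − a/(RT) vanishes at T_B = a/(Rb).
T_B = 1.350/(0.08206×0.03175) = 1.350/0.0026054 = 518.2 K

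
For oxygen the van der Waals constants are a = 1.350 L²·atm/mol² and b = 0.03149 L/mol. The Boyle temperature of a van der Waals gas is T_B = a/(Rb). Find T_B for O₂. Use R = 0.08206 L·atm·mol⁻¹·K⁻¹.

T_B ≈ 522.4 K

For a van der Waals gas the second virial coefficient B₂ = b − a/(RT) vanishes at T_B = a/(Rb).
T_B = 1.350/(0.08206×0.03149) = 1.350/0.0025841 = 522.4 K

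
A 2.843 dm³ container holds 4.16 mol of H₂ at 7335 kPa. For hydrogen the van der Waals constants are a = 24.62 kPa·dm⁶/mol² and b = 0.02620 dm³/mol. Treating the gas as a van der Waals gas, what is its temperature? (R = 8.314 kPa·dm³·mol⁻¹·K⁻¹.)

T ≈ 584.0 K

T = (P + a n²/V²)(V − nb)/(nR)
P + a n²/V² = 7335 + (24.62)(4.16)²/(2.843)² = 7387.7 kPa
V − nb = 2.843 − (4.16)(0.02620) = 2.7340 dm³
T = (7387.7)(2.7340)/((4.16)(8.314)) = 584.0 K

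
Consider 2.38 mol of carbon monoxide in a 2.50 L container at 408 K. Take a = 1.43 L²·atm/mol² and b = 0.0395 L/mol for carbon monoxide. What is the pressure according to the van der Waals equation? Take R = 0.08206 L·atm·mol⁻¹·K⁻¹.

P = nRT/(V − nb) − a n²/V²
nRT/(V − nb) = (2.38)(0.08206)(408)/(2.50 − 2.38×0.0395) = 79.684/2.4060 = 33.119 atm
a n²/V² = (1.43)(2.38)²/(2.50)² = 1.2960 atm
P = 33.119 − 1.2960 = 31.82 atm

P ≈ 31.82 atm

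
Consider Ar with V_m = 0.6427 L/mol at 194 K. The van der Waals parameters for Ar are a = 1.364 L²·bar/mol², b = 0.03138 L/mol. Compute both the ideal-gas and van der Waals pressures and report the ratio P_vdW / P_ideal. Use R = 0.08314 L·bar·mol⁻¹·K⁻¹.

Ideal: P_ideal = RT/V_m = (0.08314)(194)/0.6427 = 25.0959 bar
vdW: P = RT/(V_m − b) − a/V_m² = 16.1292/0.611320 − 1.364/0.413063 = 26.3842 − 3.30216 = 23.0820 bar
Ratio = 23.0820/25.0959 = 0.9198

P_vdW / P_ideal ≈ 0.9198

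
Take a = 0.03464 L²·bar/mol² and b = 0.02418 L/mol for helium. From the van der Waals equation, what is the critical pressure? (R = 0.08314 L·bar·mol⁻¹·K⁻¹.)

For a van der Waals gas, P_c = a/(27b²).
P_c = 0.03464/(27×(0.02418)²) = 0.03464/0.015786 = 2.194 bar

P_c ≈ 2.194 bar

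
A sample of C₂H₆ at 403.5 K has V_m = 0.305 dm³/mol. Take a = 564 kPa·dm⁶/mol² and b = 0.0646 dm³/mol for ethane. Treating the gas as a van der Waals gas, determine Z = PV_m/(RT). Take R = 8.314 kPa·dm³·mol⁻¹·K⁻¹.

Z ≈ 0.7175

P = RT/(V_m − b) − a/V_m² = (8.314)(403.5)/(0.305 − 0.0646) − 564/(0.305)²
  = 3354.7/0.24040 − 6062.9 = 13955 − 6062.9 = 7892 kPa
Z = PV_m/(RT) = (7892)(0.305)/((8.314)(403.5)) = 2407.1/3354.7 = 0.7175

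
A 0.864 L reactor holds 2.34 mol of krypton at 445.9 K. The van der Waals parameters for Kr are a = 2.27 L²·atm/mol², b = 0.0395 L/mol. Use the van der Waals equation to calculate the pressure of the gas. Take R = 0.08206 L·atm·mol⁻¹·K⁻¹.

P = nRT/(V − nb) − a n²/V²
nRT/(V − nb) = (2.34)(0.08206)(445.9)/(0.864 − 2.34×0.0395) = 85.622/0.77157 = 110.97 atm
a n²/V² = (2.27)(2.34)²/(0.864)² = 16.651 atm
P = 110.97 − 16.651 = 94.32 atm

P ≈ 94.32 atm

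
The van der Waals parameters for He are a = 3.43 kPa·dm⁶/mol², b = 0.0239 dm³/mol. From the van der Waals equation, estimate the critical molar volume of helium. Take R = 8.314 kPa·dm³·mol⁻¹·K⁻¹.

V_m,c ≈ 0.07170 dm³/mol

For a van der Waals gas, V_m,c = 3b.
V_m,c = 3×0.0239 = 0.07170 dm³/mol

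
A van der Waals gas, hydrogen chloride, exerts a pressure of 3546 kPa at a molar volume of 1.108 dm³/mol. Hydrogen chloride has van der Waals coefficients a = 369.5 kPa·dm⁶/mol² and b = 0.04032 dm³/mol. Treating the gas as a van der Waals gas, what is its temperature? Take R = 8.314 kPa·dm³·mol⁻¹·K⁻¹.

T ≈ 494.0 K

T = (P + a/V_m²)(V_m − b)/R
P + a/V_m² = 3546 + 369.5/(1.108)² = 3847.0 kPa
V_m − b = 1.108 − 0.04032 = 1.0677 dm³/mol
T = (3847.0)(1.0677)/8.314 = 494.0 K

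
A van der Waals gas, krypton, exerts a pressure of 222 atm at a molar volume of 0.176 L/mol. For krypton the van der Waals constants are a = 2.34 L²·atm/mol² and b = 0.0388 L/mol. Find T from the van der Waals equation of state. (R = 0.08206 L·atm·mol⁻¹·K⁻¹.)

T ≈ 497.5 K

T = (P + a/V_m²)(V_m − b)/R
P + a/V_m² = 222 + 2.34/(0.176)² = 297.54 atm
V_m − b = 0.176 − 0.0388 = 0.13720 L/mol
T = (297.54)(0.13720)/0.08206 = 497.5 K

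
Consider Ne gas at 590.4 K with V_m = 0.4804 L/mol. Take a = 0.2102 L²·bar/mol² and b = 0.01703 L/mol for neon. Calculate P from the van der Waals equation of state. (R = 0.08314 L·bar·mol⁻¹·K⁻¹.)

P = RT/(V_m − b) − a/V_m²
RT/(V_m − b) = (0.08314)(590.4)/(0.4804 − 0.01703) = 49.086/0.46337 = 105.93 bar
a/V_m² = 0.2102/(0.4804)² = 0.91081 bar
P = 105.93 − 0.91081 = 105.0 bar

P ≈ 105.0 bar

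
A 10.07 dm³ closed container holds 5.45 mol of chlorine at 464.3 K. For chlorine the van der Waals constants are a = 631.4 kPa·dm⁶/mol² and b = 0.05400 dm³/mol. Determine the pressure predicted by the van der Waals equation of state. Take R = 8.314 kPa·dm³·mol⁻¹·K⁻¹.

P = nRT/(V − nb) − a n²/V²
nRT/(V − nb) = (5.45)(8.314)(464.3)/(10.07 − 5.45×0.05400) = 21038/9.7757 = 2152.1 kPa
a n²/V² = (631.4)(5.45)²/(10.07)² = 184.94 kPa
P = 2152.1 − 184.94 = 1967 kPa

P ≈ 1967 kPa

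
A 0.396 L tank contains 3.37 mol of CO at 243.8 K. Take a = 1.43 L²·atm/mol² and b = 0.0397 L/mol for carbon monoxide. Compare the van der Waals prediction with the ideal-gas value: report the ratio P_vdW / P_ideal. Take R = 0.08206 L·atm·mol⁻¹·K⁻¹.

P_vdW / P_ideal ≈ 0.9020

Ideal: P_ideal = nRT/V = (3.37)(0.08206)(243.8)/0.396 = 170.255 atm
vdW: P = nRT/(V − nb) − a n²/V² = 67.4210/0.262211 − 16.2404/0.156816 = 257.125 − 103.563 = 153.562 atm
Ratio = 153.562/170.255 = 0.9020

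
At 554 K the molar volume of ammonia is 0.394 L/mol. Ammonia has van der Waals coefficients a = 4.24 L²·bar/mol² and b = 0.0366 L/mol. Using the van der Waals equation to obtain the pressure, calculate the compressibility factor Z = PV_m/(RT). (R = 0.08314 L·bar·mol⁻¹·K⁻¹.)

Z ≈ 0.8688

P = RT/(V_m − b) − a/V_m² = (0.08314)(554)/(0.394 − 0.0366) − 4.24/(0.394)²
  = 46.060/0.35740 − 27.313 = 128.88 − 27.313 = 101.57 bar
Z = PV_m/(RT) = (101.57)(0.394)/((0.08314)(554)) = 40.019/46.060 = 0.8688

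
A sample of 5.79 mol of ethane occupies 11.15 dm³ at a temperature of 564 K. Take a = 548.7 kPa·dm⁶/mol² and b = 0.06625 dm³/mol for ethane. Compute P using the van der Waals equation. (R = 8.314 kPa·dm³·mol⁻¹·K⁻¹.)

P ≈ 2374 kPa

P = nRT/(V − nb) − a n²/V²
nRT/(V − nb) = (5.79)(8.314)(564)/(11.15 − 5.79×0.06625) = 27150/10.766 = 2521.8 kPa
a n²/V² = (548.7)(5.79)²/(11.15)² = 147.96 kPa
P = 2521.8 − 147.96 = 2374 kPa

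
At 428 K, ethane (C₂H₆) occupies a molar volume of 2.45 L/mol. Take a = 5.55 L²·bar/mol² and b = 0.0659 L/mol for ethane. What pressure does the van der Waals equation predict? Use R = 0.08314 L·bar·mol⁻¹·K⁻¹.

P ≈ 14.00 bar

P = RT/(V_m − b) − a/V_m²
RT/(V_m − b) = (0.08314)(428)/(2.45 − 0.0659) = 35.584/2.3841 = 14.926 bar
a/V_m² = 5.55/(2.45)² = 0.92461 bar
P = 14.926 − 0.92461 = 14.00 bar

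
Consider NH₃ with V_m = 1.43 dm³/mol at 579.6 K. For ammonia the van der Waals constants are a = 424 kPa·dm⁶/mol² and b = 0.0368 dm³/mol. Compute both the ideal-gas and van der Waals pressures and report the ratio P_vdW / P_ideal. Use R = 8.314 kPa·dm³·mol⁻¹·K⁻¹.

P_vdW / P_ideal ≈ 0.9649

Ideal: P_ideal = RT/V_m = (8.314)(579.6)/1.43 = 3369.79 kPa
vdW: P = RT/(V_m − b) − a/V_m² = 4818.79/1.39320 − 424/2.04490 = 3458.79 − 207.345 = 3251.45 kPa
Ratio = 3251.45/3369.79 = 0.9649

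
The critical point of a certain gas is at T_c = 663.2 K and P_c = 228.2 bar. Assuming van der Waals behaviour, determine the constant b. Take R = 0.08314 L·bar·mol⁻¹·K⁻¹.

b ≈ 0.03020 L/mol

From T_c = 8a/(27Rb) and P_c = a/(27b²): b = R T_c/(8 P_c).
b = (0.08314)(663.2)/(8×228.2) = 55.138/1825.6 = 0.03020 L/mol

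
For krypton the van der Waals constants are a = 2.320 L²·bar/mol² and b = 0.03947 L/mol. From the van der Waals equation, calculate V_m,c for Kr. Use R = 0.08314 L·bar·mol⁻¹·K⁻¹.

For a van der Waals gas, V_m,c = 3b.
V_m,c = 3×0.03947 = 0.1184 L/mol

V_m,c ≈ 0.1184 L/mol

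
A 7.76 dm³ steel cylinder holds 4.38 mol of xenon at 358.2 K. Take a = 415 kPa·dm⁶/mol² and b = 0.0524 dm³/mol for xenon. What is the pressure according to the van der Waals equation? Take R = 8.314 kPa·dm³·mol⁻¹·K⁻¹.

P = nRT/(V − nb) − a n²/V²
nRT/(V − nb) = (4.38)(8.314)(358.2)/(7.76 − 4.38×0.0524) = 13044/7.5305 = 1732.2 kPa
a n²/V² = (415)(4.38)²/(7.76)² = 132.21 kPa
P = 1732.2 − 132.21 = 1600 kPa

P ≈ 1600 kPa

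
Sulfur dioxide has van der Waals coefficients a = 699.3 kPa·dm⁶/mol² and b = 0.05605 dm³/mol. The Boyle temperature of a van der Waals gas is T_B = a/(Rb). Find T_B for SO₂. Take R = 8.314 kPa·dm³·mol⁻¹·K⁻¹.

T_B ≈ 1501 K

For a van der Waals gas the second virial coefficient B₂ = b − a/(RT) vanishes at T_B = a/(Rb).
T_B = 699.3/(8.314×0.05605) = 699.3/0.46600 = 1501 K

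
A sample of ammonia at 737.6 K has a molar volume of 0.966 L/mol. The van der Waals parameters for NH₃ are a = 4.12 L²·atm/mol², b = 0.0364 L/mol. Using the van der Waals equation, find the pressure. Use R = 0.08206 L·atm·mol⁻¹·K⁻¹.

P ≈ 60.70 atm

P = RT/(V_m − b) − a/V_m²
RT/(V_m − b) = (0.08206)(737.6)/(0.966 − 0.0364) = 60.527/0.92960 = 65.111 atm
a/V_m² = 4.12/(0.966)² = 4.4151 atm
P = 65.111 − 4.4151 = 60.70 atm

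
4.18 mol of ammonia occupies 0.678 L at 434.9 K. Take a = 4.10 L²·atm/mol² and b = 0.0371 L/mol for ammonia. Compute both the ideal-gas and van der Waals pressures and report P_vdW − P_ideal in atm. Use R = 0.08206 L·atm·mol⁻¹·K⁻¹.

Ideal: P_ideal = nRT/V = (4.18)(0.08206)(434.9)/0.678 = 220.023 atm
vdW: P = nRT/(V − nb) − a n²/V² = 149.175/0.522922 − 71.6368/0.459684 = 285.272 − 155.839 = 129.433 atm
ΔP = 129.433 − 220.023 = -90.59 atm

ΔP ≈ -90.59 atm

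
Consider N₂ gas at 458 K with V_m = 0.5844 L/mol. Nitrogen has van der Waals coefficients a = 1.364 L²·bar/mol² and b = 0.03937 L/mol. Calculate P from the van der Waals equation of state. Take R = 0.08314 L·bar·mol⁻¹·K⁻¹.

P ≈ 65.87 bar

P = RT/(V_m − b) − a/V_m²
RT/(V_m − b) = (0.08314)(458)/(0.5844 − 0.03937) = 38.078/0.54503 = 69.864 bar
a/V_m² = 1.364/(0.5844)² = 3.9939 bar
P = 69.864 − 3.9939 = 65.87 bar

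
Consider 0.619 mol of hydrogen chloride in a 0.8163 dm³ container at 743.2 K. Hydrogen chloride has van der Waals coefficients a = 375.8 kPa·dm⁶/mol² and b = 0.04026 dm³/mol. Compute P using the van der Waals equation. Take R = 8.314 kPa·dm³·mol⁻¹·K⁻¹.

P ≈ 4617 kPa

P = nRT/(V − nb) − a n²/V²
nRT/(V − nb) = (0.619)(8.314)(743.2)/(0.8163 − 0.619×0.04026) = 3824.8/0.79138 = 4833.1 kPa
a n²/V² = (375.8)(0.619)²/(0.8163)² = 216.09 kPa
P = 4833.1 − 216.09 = 4617 kPa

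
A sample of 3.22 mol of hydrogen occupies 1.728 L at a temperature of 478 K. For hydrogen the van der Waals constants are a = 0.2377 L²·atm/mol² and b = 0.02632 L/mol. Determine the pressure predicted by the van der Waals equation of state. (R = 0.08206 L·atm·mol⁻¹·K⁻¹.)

P ≈ 76.04 atm

P = nRT/(V − nb) − a n²/V²
nRT/(V − nb) = (3.22)(0.08206)(478)/(1.728 − 3.22×0.02632) = 126.30/1.6432 = 76.862 atm
a n²/V² = (0.2377)(3.22)²/(1.728)² = 0.82538 atm
P = 76.862 − 0.82538 = 76.04 atm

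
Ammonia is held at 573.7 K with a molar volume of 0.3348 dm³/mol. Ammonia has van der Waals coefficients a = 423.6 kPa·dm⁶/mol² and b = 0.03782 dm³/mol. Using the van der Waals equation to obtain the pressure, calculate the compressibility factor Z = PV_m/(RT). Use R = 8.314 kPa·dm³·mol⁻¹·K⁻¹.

P = RT/(V_m − b) − a/V_m² = (8.314)(573.7)/(0.3348 − 0.03782) − 423.6/(0.3348)²
  = 4769.7/0.29698 − 3779.1 = 16061 − 3779.1 = 12282 kPa
Z = PV_m/(RT) = (12282)(0.3348)/((8.314)(573.7)) = 4112.0/4769.7 = 0.8621

Z ≈ 0.8621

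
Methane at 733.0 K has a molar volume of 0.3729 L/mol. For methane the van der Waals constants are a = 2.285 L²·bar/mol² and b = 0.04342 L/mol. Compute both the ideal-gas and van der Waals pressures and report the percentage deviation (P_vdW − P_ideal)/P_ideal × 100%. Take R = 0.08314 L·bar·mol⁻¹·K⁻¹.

3.12 %

Ideal: P_ideal = RT/V_m = (0.08314)(733.0)/0.3729 = 163.426 bar
vdW: P = RT/(V_m − b) − a/V_m² = 60.9416/0.329480 − 2.285/0.139054 = 184.963 − 16.4325 = 168.531 bar
% deviation = (168.531 − 163.426)/163.426 × 100% = 3.12%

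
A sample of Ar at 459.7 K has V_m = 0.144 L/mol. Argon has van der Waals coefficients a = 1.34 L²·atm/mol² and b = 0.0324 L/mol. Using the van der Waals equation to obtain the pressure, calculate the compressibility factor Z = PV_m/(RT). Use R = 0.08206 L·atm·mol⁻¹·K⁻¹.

Z ≈ 1.044

P = RT/(V_m − b) − a/V_m² = (0.08206)(459.7)/(0.144 − 0.0324) − 1.34/(0.144)²
  = 37.723/0.11160 − 64.622 = 338.02 − 64.622 = 273.40 atm
Z = PV_m/(RT) = (273.40)(0.144)/((0.08206)(459.7)) = 39.370/37.723 = 1.044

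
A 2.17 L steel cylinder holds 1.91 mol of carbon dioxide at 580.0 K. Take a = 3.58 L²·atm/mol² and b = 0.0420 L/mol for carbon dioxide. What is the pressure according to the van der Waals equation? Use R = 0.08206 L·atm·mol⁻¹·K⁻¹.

P = nRT/(V − nb) − a n²/V²
nRT/(V − nb) = (1.91)(0.08206)(580.0)/(2.17 − 1.91×0.0420) = 90.906/2.0898 = 43.500 atm
a n²/V² = (3.58)(1.91)²/(2.17)² = 2.7735 atm
P = 43.500 − 2.7735 = 40.73 atm

P ≈ 40.73 atm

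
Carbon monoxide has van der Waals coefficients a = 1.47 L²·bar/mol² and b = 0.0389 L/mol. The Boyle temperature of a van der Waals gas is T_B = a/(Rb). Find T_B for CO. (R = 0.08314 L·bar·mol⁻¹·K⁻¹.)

For a van der Waals gas the second virial coefficient B₂ = b − a/(RT) vanishes at T_B = a/(Rb).
T_B = 1.47/(0.08314×0.0389) = 1.47/0.0032341 = 454.5 K

T_B ≈ 454.5 K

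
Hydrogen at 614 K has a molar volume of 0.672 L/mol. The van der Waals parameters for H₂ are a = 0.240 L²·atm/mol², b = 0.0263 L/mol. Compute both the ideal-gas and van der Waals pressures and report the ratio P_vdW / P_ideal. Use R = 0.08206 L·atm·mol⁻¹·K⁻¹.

Ideal: P_ideal = RT/V_m = (0.08206)(614)/0.672 = 74.9774 atm
vdW: P = RT/(V_m − b) − a/V_m² = 50.3848/0.645700 − 0.240/0.451584 = 78.0313 − 0.531463 = 77.4998 atm
Ratio = 77.4998/74.9774 = 1.034

P_vdW / P_ideal ≈ 1.034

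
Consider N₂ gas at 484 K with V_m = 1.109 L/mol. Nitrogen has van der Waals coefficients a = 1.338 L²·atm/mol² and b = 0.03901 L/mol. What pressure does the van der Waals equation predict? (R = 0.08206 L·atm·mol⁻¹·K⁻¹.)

P = RT/(V_m − b) − a/V_m²
RT/(V_m − b) = (0.08206)(484)/(1.109 − 0.03901) = 39.717/1.0700 = 37.119 atm
a/V_m² = 1.338/(1.109)² = 1.0879 atm
P = 37.119 − 1.0879 = 36.03 atm

P ≈ 36.03 atm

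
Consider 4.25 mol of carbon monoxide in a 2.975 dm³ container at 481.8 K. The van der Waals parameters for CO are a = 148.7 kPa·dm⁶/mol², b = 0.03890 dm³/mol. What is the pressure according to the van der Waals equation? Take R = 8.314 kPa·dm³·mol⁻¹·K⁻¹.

P = nRT/(V − nb) − a n²/V²
nRT/(V − nb) = (4.25)(8.314)(481.8)/(2.975 − 4.25×0.03890) = 17024/2.8097 = 6059.0 kPa
a n²/V² = (148.7)(4.25)²/(2.975)² = 303.47 kPa
P = 6059.0 − 303.47 = 5756 kPa

P ≈ 5756 kPa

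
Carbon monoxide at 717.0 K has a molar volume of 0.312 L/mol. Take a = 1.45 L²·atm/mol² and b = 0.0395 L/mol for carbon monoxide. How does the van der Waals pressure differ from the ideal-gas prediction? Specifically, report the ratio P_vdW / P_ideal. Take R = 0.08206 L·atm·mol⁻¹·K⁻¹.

P_vdW / P_ideal ≈ 1.066

Ideal: P_ideal = RT/V_m = (0.08206)(717.0)/0.312 = 188.580 atm
vdW: P = RT/(V_m − b) − a/V_m² = 58.8370/0.272500 − 1.45/0.0973440 = 215.916 − 14.8956 = 201.020 atm
Ratio = 201.020/188.580 = 1.066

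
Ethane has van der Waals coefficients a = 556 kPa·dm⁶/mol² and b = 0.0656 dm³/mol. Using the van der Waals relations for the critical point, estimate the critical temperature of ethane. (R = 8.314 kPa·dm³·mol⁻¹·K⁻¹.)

T_c ≈ 302.1 K

For a van der Waals gas, T_c = 8a/(27Rb).
T_c = 8×556/(27×8.314×0.0656) = 4448.0/14.726 = 302.1 K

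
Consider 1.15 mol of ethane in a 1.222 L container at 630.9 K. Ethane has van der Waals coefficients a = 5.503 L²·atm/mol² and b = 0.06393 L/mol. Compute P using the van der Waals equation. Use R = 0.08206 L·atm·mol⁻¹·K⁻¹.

P ≈ 46.97 atm

P = nRT/(V − nb) − a n²/V²
nRT/(V − nb) = (1.15)(0.08206)(630.9)/(1.222 − 1.15×0.06393) = 59.537/1.1485 = 51.839 atm
a n²/V² = (5.503)(1.15)²/(1.222)² = 4.8736 atm
P = 51.839 − 4.8736 = 46.97 atm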